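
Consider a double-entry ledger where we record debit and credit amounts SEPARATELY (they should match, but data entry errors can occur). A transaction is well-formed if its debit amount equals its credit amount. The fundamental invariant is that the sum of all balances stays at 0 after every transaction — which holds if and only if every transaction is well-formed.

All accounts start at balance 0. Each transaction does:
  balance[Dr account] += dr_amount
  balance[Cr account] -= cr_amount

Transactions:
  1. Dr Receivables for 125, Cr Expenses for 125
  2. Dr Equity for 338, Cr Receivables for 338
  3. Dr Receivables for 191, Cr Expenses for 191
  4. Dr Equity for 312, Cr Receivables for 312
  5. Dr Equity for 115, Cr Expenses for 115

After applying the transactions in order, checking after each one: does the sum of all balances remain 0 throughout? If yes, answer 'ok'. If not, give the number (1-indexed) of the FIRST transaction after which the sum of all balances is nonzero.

Answer: ok

Derivation:
After txn 1: dr=125 cr=125 sum_balances=0
After txn 2: dr=338 cr=338 sum_balances=0
After txn 3: dr=191 cr=191 sum_balances=0
After txn 4: dr=312 cr=312 sum_balances=0
After txn 5: dr=115 cr=115 sum_balances=0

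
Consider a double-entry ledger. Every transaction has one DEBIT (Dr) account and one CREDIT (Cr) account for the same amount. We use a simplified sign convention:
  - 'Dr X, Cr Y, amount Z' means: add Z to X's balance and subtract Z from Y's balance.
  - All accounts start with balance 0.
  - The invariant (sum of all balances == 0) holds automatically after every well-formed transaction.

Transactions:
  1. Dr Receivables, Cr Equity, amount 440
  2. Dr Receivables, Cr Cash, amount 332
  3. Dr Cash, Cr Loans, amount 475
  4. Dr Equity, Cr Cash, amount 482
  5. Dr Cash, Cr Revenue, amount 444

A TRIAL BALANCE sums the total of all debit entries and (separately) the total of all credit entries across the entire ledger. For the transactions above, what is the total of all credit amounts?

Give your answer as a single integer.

Txn 1: credit+=440
Txn 2: credit+=332
Txn 3: credit+=475
Txn 4: credit+=482
Txn 5: credit+=444
Total credits = 2173

Answer: 2173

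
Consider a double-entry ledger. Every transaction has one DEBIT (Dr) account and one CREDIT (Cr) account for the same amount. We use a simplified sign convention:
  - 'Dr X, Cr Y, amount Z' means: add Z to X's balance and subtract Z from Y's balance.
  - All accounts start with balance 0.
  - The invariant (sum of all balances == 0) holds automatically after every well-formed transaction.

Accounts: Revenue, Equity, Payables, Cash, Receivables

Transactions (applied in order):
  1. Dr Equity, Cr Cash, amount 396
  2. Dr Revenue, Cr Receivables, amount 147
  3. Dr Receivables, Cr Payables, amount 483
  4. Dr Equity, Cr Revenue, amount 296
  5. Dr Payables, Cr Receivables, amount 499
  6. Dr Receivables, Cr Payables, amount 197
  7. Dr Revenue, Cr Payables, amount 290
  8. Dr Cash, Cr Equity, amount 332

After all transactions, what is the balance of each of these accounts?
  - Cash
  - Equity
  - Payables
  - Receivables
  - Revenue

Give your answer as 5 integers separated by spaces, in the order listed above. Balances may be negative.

After txn 1 (Dr Equity, Cr Cash, amount 396): Cash=-396 Equity=396
After txn 2 (Dr Revenue, Cr Receivables, amount 147): Cash=-396 Equity=396 Receivables=-147 Revenue=147
After txn 3 (Dr Receivables, Cr Payables, amount 483): Cash=-396 Equity=396 Payables=-483 Receivables=336 Revenue=147
After txn 4 (Dr Equity, Cr Revenue, amount 296): Cash=-396 Equity=692 Payables=-483 Receivables=336 Revenue=-149
After txn 5 (Dr Payables, Cr Receivables, amount 499): Cash=-396 Equity=692 Payables=16 Receivables=-163 Revenue=-149
After txn 6 (Dr Receivables, Cr Payables, amount 197): Cash=-396 Equity=692 Payables=-181 Receivables=34 Revenue=-149
After txn 7 (Dr Revenue, Cr Payables, amount 290): Cash=-396 Equity=692 Payables=-471 Receivables=34 Revenue=141
After txn 8 (Dr Cash, Cr Equity, amount 332): Cash=-64 Equity=360 Payables=-471 Receivables=34 Revenue=141

Answer: -64 360 -471 34 141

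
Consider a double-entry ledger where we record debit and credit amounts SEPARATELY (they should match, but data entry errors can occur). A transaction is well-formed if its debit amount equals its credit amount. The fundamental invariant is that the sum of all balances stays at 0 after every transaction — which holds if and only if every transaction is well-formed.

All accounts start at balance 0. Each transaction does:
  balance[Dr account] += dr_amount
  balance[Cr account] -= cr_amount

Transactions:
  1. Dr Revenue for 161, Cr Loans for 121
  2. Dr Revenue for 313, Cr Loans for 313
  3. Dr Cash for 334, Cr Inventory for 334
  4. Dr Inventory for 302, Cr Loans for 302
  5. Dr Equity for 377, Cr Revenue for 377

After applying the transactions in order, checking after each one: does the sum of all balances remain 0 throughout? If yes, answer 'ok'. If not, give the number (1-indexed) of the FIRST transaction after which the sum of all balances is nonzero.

After txn 1: dr=161 cr=121 sum_balances=40
After txn 2: dr=313 cr=313 sum_balances=40
After txn 3: dr=334 cr=334 sum_balances=40
After txn 4: dr=302 cr=302 sum_balances=40
After txn 5: dr=377 cr=377 sum_balances=40

Answer: 1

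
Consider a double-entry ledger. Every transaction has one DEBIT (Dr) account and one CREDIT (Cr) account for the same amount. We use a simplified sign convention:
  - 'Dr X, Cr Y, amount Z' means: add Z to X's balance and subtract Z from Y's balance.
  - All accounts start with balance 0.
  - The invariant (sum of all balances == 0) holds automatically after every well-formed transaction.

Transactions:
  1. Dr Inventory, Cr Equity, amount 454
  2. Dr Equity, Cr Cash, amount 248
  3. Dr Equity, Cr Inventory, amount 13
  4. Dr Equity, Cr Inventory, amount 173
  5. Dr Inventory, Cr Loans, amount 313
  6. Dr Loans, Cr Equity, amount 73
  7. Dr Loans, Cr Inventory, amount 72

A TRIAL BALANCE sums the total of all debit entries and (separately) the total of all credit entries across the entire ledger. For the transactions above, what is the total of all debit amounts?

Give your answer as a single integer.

Txn 1: debit+=454
Txn 2: debit+=248
Txn 3: debit+=13
Txn 4: debit+=173
Txn 5: debit+=313
Txn 6: debit+=73
Txn 7: debit+=72
Total debits = 1346

Answer: 1346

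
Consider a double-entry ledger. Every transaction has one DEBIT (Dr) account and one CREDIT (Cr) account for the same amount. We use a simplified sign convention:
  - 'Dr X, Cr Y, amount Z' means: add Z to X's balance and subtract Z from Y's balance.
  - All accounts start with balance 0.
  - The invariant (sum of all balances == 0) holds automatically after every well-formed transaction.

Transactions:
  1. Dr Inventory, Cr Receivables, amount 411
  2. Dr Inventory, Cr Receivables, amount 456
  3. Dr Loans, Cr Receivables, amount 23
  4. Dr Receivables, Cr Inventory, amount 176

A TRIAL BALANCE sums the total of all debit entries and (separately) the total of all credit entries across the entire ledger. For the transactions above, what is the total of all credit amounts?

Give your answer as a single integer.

Txn 1: credit+=411
Txn 2: credit+=456
Txn 3: credit+=23
Txn 4: credit+=176
Total credits = 1066

Answer: 1066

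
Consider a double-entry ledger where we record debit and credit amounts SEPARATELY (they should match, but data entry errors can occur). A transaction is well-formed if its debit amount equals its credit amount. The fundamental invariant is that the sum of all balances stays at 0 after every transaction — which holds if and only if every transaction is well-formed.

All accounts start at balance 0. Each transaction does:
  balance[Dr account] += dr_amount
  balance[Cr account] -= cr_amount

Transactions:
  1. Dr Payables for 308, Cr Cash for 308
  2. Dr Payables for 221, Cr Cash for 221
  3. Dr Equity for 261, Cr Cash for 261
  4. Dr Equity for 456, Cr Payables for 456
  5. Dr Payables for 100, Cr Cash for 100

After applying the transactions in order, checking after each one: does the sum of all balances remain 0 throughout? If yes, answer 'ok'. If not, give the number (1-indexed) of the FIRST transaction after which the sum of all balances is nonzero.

After txn 1: dr=308 cr=308 sum_balances=0
After txn 2: dr=221 cr=221 sum_balances=0
After txn 3: dr=261 cr=261 sum_balances=0
After txn 4: dr=456 cr=456 sum_balances=0
After txn 5: dr=100 cr=100 sum_balances=0

Answer: ok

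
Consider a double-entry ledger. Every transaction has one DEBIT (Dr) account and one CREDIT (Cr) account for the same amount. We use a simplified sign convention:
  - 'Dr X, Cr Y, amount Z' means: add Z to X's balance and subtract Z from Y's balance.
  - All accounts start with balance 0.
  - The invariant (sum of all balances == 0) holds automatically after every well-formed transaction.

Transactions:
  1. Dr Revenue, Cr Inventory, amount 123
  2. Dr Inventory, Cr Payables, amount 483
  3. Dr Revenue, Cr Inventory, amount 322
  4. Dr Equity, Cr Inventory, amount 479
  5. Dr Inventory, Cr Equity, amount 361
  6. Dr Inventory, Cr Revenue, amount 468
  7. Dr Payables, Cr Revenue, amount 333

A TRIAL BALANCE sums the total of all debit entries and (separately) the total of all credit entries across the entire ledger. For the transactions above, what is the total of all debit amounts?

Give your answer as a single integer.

Answer: 2569

Derivation:
Txn 1: debit+=123
Txn 2: debit+=483
Txn 3: debit+=322
Txn 4: debit+=479
Txn 5: debit+=361
Txn 6: debit+=468
Txn 7: debit+=333
Total debits = 2569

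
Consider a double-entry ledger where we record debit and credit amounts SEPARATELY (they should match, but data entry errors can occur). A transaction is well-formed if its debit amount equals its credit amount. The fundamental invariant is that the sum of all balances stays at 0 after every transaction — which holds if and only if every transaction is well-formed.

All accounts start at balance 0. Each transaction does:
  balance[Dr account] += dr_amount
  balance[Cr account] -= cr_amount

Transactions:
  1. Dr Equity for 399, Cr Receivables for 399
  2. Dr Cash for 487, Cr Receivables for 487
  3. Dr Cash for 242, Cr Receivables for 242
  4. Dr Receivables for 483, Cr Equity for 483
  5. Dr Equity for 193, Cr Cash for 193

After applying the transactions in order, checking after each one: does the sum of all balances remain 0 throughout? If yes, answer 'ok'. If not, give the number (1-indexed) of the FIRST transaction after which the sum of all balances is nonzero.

After txn 1: dr=399 cr=399 sum_balances=0
After txn 2: dr=487 cr=487 sum_balances=0
After txn 3: dr=242 cr=242 sum_balances=0
After txn 4: dr=483 cr=483 sum_balances=0
After txn 5: dr=193 cr=193 sum_balances=0

Answer: ok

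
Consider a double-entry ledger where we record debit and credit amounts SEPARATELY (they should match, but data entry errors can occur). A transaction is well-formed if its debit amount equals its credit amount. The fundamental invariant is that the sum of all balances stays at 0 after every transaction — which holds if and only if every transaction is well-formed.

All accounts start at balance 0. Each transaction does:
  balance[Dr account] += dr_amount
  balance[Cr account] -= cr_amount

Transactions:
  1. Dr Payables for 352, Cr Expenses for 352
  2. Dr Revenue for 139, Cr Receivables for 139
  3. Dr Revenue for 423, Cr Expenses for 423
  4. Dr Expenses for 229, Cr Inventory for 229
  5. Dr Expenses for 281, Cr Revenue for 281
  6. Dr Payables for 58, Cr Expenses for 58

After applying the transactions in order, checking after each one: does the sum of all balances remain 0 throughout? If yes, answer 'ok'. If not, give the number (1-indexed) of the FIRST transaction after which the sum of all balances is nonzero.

After txn 1: dr=352 cr=352 sum_balances=0
After txn 2: dr=139 cr=139 sum_balances=0
After txn 3: dr=423 cr=423 sum_balances=0
After txn 4: dr=229 cr=229 sum_balances=0
After txn 5: dr=281 cr=281 sum_balances=0
After txn 6: dr=58 cr=58 sum_balances=0

Answer: ok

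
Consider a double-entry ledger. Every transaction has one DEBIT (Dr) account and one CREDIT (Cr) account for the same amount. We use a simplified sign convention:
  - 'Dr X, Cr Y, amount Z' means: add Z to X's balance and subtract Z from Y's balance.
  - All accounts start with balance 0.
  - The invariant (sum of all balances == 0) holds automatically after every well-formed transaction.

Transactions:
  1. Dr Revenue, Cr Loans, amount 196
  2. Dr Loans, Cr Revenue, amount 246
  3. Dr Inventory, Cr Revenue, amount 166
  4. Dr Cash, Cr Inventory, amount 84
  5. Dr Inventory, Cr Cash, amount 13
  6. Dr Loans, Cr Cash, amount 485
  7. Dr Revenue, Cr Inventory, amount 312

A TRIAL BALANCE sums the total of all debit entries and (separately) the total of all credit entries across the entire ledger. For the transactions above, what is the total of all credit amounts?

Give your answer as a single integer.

Txn 1: credit+=196
Txn 2: credit+=246
Txn 3: credit+=166
Txn 4: credit+=84
Txn 5: credit+=13
Txn 6: credit+=485
Txn 7: credit+=312
Total credits = 1502

Answer: 1502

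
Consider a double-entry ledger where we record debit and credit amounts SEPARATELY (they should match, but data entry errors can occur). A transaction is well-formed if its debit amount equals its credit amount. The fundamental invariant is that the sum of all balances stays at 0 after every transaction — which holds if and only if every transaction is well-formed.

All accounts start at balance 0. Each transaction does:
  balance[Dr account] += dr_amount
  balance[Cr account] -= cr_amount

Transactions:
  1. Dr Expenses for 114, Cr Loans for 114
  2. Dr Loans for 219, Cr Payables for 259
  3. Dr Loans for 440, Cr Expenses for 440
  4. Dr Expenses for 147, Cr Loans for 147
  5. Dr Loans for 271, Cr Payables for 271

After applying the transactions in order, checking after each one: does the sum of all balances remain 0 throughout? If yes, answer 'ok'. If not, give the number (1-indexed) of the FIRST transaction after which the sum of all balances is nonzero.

Answer: 2

Derivation:
After txn 1: dr=114 cr=114 sum_balances=0
After txn 2: dr=219 cr=259 sum_balances=-40
After txn 3: dr=440 cr=440 sum_balances=-40
After txn 4: dr=147 cr=147 sum_balances=-40
After txn 5: dr=271 cr=271 sum_balances=-40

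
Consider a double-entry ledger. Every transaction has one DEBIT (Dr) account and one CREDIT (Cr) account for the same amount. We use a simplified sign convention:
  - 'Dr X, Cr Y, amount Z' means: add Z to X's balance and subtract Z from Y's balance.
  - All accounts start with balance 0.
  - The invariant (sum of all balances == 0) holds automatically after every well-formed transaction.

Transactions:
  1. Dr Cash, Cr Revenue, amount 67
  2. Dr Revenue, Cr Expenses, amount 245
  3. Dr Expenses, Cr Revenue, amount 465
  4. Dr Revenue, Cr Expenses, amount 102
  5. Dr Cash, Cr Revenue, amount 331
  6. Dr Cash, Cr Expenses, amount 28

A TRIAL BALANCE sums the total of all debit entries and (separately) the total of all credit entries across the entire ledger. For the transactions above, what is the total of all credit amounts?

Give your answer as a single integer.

Answer: 1238

Derivation:
Txn 1: credit+=67
Txn 2: credit+=245
Txn 3: credit+=465
Txn 4: credit+=102
Txn 5: credit+=331
Txn 6: credit+=28
Total credits = 1238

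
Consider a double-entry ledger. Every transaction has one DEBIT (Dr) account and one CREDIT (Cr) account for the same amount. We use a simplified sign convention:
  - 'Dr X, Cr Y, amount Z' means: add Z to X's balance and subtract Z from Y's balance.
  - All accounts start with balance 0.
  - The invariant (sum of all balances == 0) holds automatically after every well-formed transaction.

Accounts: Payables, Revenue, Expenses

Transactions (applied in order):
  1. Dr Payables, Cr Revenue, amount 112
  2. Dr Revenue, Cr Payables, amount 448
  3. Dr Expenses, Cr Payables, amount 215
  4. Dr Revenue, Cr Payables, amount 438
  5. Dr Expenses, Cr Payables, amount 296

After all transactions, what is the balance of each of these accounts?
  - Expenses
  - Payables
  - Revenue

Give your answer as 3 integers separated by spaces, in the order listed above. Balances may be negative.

After txn 1 (Dr Payables, Cr Revenue, amount 112): Payables=112 Revenue=-112
After txn 2 (Dr Revenue, Cr Payables, amount 448): Payables=-336 Revenue=336
After txn 3 (Dr Expenses, Cr Payables, amount 215): Expenses=215 Payables=-551 Revenue=336
After txn 4 (Dr Revenue, Cr Payables, amount 438): Expenses=215 Payables=-989 Revenue=774
After txn 5 (Dr Expenses, Cr Payables, amount 296): Expenses=511 Payables=-1285 Revenue=774

Answer: 511 -1285 774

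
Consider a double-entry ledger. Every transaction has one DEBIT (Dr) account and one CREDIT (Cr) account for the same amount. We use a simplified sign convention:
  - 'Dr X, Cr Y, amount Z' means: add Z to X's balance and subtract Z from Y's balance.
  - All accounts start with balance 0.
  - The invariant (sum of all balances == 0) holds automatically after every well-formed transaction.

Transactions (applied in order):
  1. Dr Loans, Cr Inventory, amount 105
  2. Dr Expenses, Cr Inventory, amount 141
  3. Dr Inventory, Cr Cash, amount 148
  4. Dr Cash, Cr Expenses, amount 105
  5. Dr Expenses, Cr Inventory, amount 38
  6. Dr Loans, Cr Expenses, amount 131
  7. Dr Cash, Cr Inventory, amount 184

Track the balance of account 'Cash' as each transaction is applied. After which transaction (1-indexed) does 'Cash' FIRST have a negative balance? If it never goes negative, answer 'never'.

After txn 1: Cash=0
After txn 2: Cash=0
After txn 3: Cash=-148

Answer: 3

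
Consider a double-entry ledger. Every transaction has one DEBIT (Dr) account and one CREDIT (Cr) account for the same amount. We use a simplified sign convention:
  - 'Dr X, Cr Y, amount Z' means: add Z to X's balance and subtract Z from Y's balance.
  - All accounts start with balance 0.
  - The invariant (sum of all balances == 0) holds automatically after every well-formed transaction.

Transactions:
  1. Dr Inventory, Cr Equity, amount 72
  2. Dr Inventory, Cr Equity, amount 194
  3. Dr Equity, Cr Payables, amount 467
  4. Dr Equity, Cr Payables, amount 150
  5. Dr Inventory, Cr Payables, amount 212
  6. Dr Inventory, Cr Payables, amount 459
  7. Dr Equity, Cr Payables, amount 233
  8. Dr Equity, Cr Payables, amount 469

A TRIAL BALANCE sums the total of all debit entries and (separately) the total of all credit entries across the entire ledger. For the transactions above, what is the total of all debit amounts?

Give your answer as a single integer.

Answer: 2256

Derivation:
Txn 1: debit+=72
Txn 2: debit+=194
Txn 3: debit+=467
Txn 4: debit+=150
Txn 5: debit+=212
Txn 6: debit+=459
Txn 7: debit+=233
Txn 8: debit+=469
Total debits = 2256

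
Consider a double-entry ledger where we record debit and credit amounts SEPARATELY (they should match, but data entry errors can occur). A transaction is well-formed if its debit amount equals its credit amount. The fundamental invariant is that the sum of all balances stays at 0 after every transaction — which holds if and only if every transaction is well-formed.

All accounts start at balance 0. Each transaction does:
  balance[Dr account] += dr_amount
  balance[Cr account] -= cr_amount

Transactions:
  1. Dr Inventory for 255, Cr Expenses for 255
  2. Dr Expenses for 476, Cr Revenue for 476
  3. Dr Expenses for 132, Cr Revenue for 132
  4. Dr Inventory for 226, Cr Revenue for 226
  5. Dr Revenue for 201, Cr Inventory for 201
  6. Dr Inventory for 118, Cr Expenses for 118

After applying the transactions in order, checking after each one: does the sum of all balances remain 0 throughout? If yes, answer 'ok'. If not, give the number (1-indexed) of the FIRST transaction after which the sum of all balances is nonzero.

Answer: ok

Derivation:
After txn 1: dr=255 cr=255 sum_balances=0
After txn 2: dr=476 cr=476 sum_balances=0
After txn 3: dr=132 cr=132 sum_balances=0
After txn 4: dr=226 cr=226 sum_balances=0
After txn 5: dr=201 cr=201 sum_balances=0
After txn 6: dr=118 cr=118 sum_balances=0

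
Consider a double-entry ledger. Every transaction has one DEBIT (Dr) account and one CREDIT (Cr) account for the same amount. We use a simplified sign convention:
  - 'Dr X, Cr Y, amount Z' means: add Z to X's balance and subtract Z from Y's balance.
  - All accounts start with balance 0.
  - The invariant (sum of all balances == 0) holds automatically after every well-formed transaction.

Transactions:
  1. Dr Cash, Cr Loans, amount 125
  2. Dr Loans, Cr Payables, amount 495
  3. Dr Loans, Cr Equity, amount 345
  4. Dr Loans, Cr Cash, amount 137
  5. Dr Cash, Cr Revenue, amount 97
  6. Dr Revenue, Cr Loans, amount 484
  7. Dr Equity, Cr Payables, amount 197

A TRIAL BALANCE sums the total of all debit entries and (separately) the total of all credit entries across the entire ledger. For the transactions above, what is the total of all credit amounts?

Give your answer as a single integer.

Txn 1: credit+=125
Txn 2: credit+=495
Txn 3: credit+=345
Txn 4: credit+=137
Txn 5: credit+=97
Txn 6: credit+=484
Txn 7: credit+=197
Total credits = 1880

Answer: 1880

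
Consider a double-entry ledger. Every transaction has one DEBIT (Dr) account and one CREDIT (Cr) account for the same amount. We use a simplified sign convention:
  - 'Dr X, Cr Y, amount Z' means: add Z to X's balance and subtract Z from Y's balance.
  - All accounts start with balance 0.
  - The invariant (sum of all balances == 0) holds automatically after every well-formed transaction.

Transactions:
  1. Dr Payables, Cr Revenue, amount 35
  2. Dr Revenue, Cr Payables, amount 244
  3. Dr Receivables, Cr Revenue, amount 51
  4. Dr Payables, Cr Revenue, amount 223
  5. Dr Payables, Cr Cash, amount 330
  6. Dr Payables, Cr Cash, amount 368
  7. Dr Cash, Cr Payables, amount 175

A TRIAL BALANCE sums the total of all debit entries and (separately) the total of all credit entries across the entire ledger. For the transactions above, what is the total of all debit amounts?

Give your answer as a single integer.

Txn 1: debit+=35
Txn 2: debit+=244
Txn 3: debit+=51
Txn 4: debit+=223
Txn 5: debit+=330
Txn 6: debit+=368
Txn 7: debit+=175
Total debits = 1426

Answer: 1426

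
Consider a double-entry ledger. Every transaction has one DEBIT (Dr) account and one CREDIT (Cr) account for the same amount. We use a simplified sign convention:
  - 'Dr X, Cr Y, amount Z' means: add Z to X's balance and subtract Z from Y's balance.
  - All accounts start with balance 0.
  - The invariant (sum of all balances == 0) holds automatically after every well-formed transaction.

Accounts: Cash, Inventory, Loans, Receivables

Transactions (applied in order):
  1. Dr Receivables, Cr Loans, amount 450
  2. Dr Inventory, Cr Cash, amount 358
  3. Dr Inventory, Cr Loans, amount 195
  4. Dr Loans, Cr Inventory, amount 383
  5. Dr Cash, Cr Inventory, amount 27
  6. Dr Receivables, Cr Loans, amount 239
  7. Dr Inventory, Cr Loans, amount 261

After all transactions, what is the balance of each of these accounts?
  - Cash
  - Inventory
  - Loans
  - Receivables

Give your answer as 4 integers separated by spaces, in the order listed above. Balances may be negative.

After txn 1 (Dr Receivables, Cr Loans, amount 450): Loans=-450 Receivables=450
After txn 2 (Dr Inventory, Cr Cash, amount 358): Cash=-358 Inventory=358 Loans=-450 Receivables=450
After txn 3 (Dr Inventory, Cr Loans, amount 195): Cash=-358 Inventory=553 Loans=-645 Receivables=450
After txn 4 (Dr Loans, Cr Inventory, amount 383): Cash=-358 Inventory=170 Loans=-262 Receivables=450
After txn 5 (Dr Cash, Cr Inventory, amount 27): Cash=-331 Inventory=143 Loans=-262 Receivables=450
After txn 6 (Dr Receivables, Cr Loans, amount 239): Cash=-331 Inventory=143 Loans=-501 Receivables=689
After txn 7 (Dr Inventory, Cr Loans, amount 261): Cash=-331 Inventory=404 Loans=-762 Receivables=689

Answer: -331 404 -762 689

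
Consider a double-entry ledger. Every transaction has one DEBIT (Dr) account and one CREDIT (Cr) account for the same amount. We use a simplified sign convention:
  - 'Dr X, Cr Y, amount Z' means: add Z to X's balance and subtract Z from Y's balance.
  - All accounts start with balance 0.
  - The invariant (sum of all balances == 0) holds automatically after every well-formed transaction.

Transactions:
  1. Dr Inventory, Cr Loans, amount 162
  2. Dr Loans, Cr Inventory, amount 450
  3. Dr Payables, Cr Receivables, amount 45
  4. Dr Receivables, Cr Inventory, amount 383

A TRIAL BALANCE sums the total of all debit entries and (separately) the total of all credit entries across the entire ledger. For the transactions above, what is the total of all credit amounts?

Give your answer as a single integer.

Answer: 1040

Derivation:
Txn 1: credit+=162
Txn 2: credit+=450
Txn 3: credit+=45
Txn 4: credit+=383
Total credits = 1040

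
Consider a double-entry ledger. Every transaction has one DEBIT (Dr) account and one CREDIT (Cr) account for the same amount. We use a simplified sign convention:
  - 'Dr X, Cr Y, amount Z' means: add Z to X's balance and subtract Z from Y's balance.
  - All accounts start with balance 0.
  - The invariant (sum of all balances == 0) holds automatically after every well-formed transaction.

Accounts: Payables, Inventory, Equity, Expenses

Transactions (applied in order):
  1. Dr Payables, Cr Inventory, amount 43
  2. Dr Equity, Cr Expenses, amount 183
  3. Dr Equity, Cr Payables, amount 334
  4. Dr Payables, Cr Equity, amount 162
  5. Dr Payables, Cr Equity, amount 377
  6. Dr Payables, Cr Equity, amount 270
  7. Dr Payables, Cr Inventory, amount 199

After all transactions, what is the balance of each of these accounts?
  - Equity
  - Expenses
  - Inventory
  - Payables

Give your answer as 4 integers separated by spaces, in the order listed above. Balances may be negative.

After txn 1 (Dr Payables, Cr Inventory, amount 43): Inventory=-43 Payables=43
After txn 2 (Dr Equity, Cr Expenses, amount 183): Equity=183 Expenses=-183 Inventory=-43 Payables=43
After txn 3 (Dr Equity, Cr Payables, amount 334): Equity=517 Expenses=-183 Inventory=-43 Payables=-291
After txn 4 (Dr Payables, Cr Equity, amount 162): Equity=355 Expenses=-183 Inventory=-43 Payables=-129
After txn 5 (Dr Payables, Cr Equity, amount 377): Equity=-22 Expenses=-183 Inventory=-43 Payables=248
After txn 6 (Dr Payables, Cr Equity, amount 270): Equity=-292 Expenses=-183 Inventory=-43 Payables=518
After txn 7 (Dr Payables, Cr Inventory, amount 199): Equity=-292 Expenses=-183 Inventory=-242 Payables=717

Answer: -292 -183 -242 717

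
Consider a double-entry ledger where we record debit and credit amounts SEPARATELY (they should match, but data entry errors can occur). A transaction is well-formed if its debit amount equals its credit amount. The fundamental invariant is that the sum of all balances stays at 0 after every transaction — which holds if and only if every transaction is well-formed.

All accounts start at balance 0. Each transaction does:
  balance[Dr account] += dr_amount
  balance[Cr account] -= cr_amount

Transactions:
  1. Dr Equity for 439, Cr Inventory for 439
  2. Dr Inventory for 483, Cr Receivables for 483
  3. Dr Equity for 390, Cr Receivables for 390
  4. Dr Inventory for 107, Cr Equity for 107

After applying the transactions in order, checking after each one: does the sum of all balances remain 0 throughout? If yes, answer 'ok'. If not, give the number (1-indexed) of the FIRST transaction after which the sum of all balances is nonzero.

After txn 1: dr=439 cr=439 sum_balances=0
After txn 2: dr=483 cr=483 sum_balances=0
After txn 3: dr=390 cr=390 sum_balances=0
After txn 4: dr=107 cr=107 sum_balances=0

Answer: ok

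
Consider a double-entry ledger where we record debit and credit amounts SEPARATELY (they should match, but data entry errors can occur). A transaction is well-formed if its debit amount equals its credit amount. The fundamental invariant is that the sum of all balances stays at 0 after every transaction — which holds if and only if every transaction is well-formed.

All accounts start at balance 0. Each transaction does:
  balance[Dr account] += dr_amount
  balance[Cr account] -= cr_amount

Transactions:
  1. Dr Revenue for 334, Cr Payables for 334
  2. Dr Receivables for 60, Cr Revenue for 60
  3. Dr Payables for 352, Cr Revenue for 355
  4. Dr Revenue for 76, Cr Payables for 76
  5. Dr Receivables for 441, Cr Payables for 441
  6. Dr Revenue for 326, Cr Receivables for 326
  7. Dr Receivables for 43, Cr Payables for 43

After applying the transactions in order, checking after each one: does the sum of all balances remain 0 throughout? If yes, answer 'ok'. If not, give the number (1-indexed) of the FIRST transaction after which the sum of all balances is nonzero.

Answer: 3

Derivation:
After txn 1: dr=334 cr=334 sum_balances=0
After txn 2: dr=60 cr=60 sum_balances=0
After txn 3: dr=352 cr=355 sum_balances=-3
After txn 4: dr=76 cr=76 sum_balances=-3
After txn 5: dr=441 cr=441 sum_balances=-3
After txn 6: dr=326 cr=326 sum_balances=-3
After txn 7: dr=43 cr=43 sum_balances=-3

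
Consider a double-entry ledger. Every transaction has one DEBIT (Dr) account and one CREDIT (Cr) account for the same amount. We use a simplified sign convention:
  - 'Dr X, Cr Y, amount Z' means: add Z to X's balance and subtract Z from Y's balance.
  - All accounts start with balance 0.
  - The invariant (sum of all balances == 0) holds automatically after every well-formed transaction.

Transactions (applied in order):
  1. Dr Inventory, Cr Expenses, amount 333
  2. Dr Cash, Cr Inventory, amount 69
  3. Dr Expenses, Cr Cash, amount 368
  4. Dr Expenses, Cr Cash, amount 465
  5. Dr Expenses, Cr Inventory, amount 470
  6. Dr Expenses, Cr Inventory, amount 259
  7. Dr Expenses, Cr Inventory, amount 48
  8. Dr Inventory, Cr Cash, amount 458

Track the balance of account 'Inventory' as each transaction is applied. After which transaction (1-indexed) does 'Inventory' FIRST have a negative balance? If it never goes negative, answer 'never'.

Answer: 5

Derivation:
After txn 1: Inventory=333
After txn 2: Inventory=264
After txn 3: Inventory=264
After txn 4: Inventory=264
After txn 5: Inventory=-206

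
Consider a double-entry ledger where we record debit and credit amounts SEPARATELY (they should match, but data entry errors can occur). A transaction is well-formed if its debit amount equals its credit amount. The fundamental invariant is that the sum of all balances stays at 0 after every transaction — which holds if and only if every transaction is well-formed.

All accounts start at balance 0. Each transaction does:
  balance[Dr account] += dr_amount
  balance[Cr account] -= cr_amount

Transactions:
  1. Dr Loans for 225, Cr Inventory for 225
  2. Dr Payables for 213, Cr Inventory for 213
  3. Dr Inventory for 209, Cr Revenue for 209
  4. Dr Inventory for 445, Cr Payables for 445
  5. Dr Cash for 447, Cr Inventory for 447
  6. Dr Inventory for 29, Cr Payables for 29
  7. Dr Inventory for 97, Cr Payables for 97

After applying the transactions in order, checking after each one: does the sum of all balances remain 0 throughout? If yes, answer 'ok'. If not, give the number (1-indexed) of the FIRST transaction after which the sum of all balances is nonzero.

After txn 1: dr=225 cr=225 sum_balances=0
After txn 2: dr=213 cr=213 sum_balances=0
After txn 3: dr=209 cr=209 sum_balances=0
After txn 4: dr=445 cr=445 sum_balances=0
After txn 5: dr=447 cr=447 sum_balances=0
After txn 6: dr=29 cr=29 sum_balances=0
After txn 7: dr=97 cr=97 sum_balances=0

Answer: ok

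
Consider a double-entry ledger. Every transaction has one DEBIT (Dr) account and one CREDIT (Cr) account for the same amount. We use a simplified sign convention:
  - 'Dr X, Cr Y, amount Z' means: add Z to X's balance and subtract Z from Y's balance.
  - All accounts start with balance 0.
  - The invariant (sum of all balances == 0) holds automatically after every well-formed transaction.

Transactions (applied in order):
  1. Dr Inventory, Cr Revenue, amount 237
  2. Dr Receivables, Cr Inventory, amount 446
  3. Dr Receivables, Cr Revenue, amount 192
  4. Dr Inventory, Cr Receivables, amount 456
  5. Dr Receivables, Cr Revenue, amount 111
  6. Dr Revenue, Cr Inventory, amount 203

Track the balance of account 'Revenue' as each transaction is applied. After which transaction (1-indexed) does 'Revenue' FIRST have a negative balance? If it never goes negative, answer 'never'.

Answer: 1

Derivation:
After txn 1: Revenue=-237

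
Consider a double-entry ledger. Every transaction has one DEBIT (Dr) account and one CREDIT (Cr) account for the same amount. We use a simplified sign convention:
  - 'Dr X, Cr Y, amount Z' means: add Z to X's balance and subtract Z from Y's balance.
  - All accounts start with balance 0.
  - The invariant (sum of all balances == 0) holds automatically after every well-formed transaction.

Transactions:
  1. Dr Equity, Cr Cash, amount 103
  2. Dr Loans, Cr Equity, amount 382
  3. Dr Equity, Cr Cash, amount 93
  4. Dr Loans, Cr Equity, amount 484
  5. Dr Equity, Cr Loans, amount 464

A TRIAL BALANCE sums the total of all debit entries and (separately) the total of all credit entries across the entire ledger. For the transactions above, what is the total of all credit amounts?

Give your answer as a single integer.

Txn 1: credit+=103
Txn 2: credit+=382
Txn 3: credit+=93
Txn 4: credit+=484
Txn 5: credit+=464
Total credits = 1526

Answer: 1526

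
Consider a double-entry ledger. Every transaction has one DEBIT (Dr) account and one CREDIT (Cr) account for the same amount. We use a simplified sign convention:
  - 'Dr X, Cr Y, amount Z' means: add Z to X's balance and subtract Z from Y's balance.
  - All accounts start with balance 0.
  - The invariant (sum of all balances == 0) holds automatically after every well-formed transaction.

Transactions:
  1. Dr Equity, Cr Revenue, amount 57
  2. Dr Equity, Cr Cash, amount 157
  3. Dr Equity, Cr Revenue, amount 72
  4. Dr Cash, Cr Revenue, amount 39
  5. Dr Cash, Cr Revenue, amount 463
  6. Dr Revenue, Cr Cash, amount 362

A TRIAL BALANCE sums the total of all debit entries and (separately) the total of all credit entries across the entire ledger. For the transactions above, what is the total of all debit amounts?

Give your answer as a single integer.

Answer: 1150

Derivation:
Txn 1: debit+=57
Txn 2: debit+=157
Txn 3: debit+=72
Txn 4: debit+=39
Txn 5: debit+=463
Txn 6: debit+=362
Total debits = 1150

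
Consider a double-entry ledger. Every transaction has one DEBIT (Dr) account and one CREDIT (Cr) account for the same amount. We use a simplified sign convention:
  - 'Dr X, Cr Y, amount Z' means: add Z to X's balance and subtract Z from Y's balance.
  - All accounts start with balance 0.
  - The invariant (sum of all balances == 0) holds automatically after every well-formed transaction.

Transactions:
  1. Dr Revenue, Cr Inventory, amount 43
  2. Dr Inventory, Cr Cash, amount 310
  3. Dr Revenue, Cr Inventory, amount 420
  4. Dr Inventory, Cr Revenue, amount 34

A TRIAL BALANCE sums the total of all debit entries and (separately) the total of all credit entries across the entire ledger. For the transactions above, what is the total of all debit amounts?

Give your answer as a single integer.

Answer: 807

Derivation:
Txn 1: debit+=43
Txn 2: debit+=310
Txn 3: debit+=420
Txn 4: debit+=34
Total debits = 807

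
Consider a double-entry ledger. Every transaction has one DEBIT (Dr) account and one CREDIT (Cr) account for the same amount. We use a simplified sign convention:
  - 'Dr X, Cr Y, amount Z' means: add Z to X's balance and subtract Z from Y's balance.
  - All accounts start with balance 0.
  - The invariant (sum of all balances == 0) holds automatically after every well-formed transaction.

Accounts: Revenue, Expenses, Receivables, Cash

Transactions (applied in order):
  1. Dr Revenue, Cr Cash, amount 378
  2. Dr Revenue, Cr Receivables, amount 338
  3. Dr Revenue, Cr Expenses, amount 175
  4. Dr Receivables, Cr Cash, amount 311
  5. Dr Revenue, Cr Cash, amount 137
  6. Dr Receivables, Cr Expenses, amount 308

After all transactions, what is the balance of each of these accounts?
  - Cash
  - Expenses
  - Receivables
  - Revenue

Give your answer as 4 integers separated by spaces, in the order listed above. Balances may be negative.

Answer: -826 -483 281 1028

Derivation:
After txn 1 (Dr Revenue, Cr Cash, amount 378): Cash=-378 Revenue=378
After txn 2 (Dr Revenue, Cr Receivables, amount 338): Cash=-378 Receivables=-338 Revenue=716
After txn 3 (Dr Revenue, Cr Expenses, amount 175): Cash=-378 Expenses=-175 Receivables=-338 Revenue=891
After txn 4 (Dr Receivables, Cr Cash, amount 311): Cash=-689 Expenses=-175 Receivables=-27 Revenue=891
After txn 5 (Dr Revenue, Cr Cash, amount 137): Cash=-826 Expenses=-175 Receivables=-27 Revenue=1028
After txn 6 (Dr Receivables, Cr Expenses, amount 308): Cash=-826 Expenses=-483 Receivables=281 Revenue=1028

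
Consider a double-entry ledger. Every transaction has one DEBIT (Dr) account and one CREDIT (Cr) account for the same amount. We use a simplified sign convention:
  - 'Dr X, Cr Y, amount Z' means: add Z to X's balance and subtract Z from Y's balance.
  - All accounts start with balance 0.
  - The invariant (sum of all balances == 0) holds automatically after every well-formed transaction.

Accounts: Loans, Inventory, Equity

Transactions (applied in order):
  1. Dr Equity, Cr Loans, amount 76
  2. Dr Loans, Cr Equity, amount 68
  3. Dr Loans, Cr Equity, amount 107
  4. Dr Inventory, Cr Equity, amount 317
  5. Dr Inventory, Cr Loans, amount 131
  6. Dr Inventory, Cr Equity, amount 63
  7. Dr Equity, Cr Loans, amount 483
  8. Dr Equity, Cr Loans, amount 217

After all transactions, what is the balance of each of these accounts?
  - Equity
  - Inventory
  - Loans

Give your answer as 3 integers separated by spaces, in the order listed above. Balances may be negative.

Answer: 221 511 -732

Derivation:
After txn 1 (Dr Equity, Cr Loans, amount 76): Equity=76 Loans=-76
After txn 2 (Dr Loans, Cr Equity, amount 68): Equity=8 Loans=-8
After txn 3 (Dr Loans, Cr Equity, amount 107): Equity=-99 Loans=99
After txn 4 (Dr Inventory, Cr Equity, amount 317): Equity=-416 Inventory=317 Loans=99
After txn 5 (Dr Inventory, Cr Loans, amount 131): Equity=-416 Inventory=448 Loans=-32
After txn 6 (Dr Inventory, Cr Equity, amount 63): Equity=-479 Inventory=511 Loans=-32
After txn 7 (Dr Equity, Cr Loans, amount 483): Equity=4 Inventory=511 Loans=-515
After txn 8 (Dr Equity, Cr Loans, amount 217): Equity=221 Inventory=511 Loans=-732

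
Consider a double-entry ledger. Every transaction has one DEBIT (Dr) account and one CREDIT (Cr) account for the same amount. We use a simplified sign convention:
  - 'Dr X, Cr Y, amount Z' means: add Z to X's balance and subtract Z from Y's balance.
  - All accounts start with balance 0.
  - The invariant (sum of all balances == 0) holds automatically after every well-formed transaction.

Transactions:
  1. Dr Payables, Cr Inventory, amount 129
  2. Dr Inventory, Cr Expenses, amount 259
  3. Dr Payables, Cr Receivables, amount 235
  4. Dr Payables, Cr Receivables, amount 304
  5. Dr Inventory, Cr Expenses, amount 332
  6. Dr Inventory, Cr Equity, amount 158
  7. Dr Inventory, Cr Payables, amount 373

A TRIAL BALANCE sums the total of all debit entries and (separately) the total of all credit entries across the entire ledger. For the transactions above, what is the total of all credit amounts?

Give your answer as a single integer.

Txn 1: credit+=129
Txn 2: credit+=259
Txn 3: credit+=235
Txn 4: credit+=304
Txn 5: credit+=332
Txn 6: credit+=158
Txn 7: credit+=373
Total credits = 1790

Answer: 1790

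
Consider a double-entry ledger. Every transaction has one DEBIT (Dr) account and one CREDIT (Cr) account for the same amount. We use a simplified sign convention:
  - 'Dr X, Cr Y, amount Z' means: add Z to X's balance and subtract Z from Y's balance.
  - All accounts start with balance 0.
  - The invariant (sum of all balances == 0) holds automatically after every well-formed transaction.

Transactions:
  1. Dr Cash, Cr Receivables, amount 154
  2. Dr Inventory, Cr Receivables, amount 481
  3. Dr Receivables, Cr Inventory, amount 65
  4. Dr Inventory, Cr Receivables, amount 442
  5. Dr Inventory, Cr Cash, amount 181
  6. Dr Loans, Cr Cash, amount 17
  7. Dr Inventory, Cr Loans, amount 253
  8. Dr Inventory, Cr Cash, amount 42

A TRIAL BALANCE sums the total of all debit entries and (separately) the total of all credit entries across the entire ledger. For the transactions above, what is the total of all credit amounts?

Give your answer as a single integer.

Txn 1: credit+=154
Txn 2: credit+=481
Txn 3: credit+=65
Txn 4: credit+=442
Txn 5: credit+=181
Txn 6: credit+=17
Txn 7: credit+=253
Txn 8: credit+=42
Total credits = 1635

Answer: 1635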